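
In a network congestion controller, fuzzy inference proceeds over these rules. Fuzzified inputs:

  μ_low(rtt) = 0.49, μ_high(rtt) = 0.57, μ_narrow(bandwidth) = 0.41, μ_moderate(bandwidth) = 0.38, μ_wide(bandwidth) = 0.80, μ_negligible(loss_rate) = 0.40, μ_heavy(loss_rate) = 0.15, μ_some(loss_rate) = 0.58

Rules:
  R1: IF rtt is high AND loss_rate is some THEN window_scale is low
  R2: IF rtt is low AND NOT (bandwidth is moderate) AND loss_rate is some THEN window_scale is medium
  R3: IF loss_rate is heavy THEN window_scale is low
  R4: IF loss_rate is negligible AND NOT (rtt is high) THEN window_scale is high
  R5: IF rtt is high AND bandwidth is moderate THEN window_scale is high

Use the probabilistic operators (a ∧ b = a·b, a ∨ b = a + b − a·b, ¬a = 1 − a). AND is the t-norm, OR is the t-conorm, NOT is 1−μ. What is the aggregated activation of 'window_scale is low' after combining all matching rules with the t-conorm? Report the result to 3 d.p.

R1: high=0.57, some=0.58; AND[a·b] → w = 0.3306
R2: low=0.49, ¬moderate=1−0.38=0.62, some=0.58; AND[a·b] → w = 0.1762
R3: heavy=0.15 → w = 0.1500
R4: negligible=0.40, ¬high=1−0.57=0.43; AND[a·b] → w = 0.1720
R5: high=0.57, moderate=0.38; AND[a·b] → w = 0.2166
Rules with consequent 'low': {R1, R3} → strengths 0.3306, 0.1500
Aggregate via t-conorm [a + b − a·b]: 0.4310

0.431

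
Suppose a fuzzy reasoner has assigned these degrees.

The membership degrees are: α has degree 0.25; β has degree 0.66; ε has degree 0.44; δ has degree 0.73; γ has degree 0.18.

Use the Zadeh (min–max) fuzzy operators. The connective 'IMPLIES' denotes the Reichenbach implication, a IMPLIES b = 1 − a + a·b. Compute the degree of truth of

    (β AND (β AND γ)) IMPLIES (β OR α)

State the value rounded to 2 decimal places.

β AND γ = min(a, b) on (0.66, 0.18) = 0.18
β AND (β AND γ) = min(a, b) on (0.66, 0.18) = 0.18
β OR α = max(a, b) on (0.66, 0.25) = 0.66
(β AND (β AND γ)) IMPLIES (β OR α)  [Reichenbach: 1 − a + a·b] with a=0.18, b=0.66 → 0.94

0.94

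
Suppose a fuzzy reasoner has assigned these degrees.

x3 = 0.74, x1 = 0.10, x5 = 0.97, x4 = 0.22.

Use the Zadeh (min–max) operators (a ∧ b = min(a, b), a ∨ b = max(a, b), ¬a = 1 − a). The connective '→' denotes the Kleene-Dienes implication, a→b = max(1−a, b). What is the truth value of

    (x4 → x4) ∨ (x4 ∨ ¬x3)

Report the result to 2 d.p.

x4 → x4  [Kleene-Dienes: max(1−a, b)] with a=0.22, b=0.22 → 0.78
¬x3 = 1 − 0.74 = 0.26
x4 ∨ ¬x3 = max(a, b) on (0.22, 0.26) = 0.26
(x4 → x4) ∨ (x4 ∨ ¬x3) = max(a, b) on (0.78, 0.26) = 0.78

0.78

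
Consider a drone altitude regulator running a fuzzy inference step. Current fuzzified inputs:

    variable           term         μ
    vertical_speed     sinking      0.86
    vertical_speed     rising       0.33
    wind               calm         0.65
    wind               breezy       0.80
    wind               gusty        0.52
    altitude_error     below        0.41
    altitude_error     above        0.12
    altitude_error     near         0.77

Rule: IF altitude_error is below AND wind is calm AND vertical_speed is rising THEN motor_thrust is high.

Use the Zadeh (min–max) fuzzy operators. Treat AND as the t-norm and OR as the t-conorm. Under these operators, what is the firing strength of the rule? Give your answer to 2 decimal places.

firing strength: below=0.41, calm=0.65, rising=0.33; AND[min(a, b)] → w = 0.33

0.33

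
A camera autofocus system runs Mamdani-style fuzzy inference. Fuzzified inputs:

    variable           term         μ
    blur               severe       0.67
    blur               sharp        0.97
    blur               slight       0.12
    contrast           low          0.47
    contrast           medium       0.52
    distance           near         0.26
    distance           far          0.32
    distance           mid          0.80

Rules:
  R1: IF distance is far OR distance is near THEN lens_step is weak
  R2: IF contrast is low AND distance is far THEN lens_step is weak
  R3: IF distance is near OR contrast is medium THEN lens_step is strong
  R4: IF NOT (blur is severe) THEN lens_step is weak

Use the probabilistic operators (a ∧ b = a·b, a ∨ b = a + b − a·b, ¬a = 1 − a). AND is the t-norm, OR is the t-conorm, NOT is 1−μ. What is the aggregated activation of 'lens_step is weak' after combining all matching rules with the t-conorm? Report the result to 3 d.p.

R1: far=0.32, near=0.26; OR[a + b − a·b] → w = 0.4968
R2: low=0.47, far=0.32; AND[a·b] → w = 0.1504
R3: near=0.26, medium=0.52; OR[a + b − a·b] → w = 0.6448
R4: ¬severe=1−0.67=0.33 → w = 0.3300
Rules with consequent 'weak': {R1, R2, R4} → strengths 0.4968, 0.1504, 0.3300
Aggregate via t-conorm [a + b − a·b]: 0.7136

0.714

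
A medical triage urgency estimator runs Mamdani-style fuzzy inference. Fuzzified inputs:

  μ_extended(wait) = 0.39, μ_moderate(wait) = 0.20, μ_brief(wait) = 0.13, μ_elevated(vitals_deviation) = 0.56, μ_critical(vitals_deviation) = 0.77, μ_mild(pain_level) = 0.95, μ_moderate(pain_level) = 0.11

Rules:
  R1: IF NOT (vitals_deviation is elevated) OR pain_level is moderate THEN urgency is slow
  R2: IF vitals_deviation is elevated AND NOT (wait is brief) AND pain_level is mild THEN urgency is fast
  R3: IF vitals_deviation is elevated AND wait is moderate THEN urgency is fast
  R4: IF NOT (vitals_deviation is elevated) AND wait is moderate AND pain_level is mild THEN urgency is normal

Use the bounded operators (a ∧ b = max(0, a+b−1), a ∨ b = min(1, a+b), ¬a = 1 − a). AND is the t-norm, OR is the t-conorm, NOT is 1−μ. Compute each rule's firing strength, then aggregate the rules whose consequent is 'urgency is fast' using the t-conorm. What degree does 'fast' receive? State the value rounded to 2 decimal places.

0.38

R1: ¬elevated=1−0.56=0.44, moderate=0.11; OR[min(1, a+b)] → w = 0.55
R2: elevated=0.56, ¬brief=1−0.13=0.87, mild=0.95; AND[max(0, a+b−1)] → w = 0.38
R3: elevated=0.56, moderate=0.20; AND[max(0, a+b−1)] → w = 0.00
R4: ¬elevated=1−0.56=0.44, moderate=0.20, mild=0.95; AND[max(0, a+b−1)] → w = 0.00
Rules with consequent 'fast': {R2, R3} → strengths 0.38, 0.00
Aggregate via t-conorm [min(1, a+b)]: 0.38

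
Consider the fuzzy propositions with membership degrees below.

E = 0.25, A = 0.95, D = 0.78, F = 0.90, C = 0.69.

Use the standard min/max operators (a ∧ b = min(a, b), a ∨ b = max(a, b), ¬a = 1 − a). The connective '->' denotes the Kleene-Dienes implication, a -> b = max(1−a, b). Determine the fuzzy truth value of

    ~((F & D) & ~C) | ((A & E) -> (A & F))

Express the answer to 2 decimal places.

0.90

F & D = min(a, b) on (0.90, 0.78) = 0.78
~C = 1 − 0.69 = 0.31
(F & D) & ~C = min(a, b) on (0.78, 0.31) = 0.31
~((F & D) & ~C) = 1 − 0.31 = 0.69
A & E = min(a, b) on (0.95, 0.25) = 0.25
A & F = min(a, b) on (0.95, 0.90) = 0.90
(A & E) -> (A & F)  [Kleene-Dienes: max(1−a, b)] with a=0.25, b=0.90 → 0.90
~((F & D) & ~C) | ((A & E) -> (A & F)) = max(a, b) on (0.69, 0.90) = 0.90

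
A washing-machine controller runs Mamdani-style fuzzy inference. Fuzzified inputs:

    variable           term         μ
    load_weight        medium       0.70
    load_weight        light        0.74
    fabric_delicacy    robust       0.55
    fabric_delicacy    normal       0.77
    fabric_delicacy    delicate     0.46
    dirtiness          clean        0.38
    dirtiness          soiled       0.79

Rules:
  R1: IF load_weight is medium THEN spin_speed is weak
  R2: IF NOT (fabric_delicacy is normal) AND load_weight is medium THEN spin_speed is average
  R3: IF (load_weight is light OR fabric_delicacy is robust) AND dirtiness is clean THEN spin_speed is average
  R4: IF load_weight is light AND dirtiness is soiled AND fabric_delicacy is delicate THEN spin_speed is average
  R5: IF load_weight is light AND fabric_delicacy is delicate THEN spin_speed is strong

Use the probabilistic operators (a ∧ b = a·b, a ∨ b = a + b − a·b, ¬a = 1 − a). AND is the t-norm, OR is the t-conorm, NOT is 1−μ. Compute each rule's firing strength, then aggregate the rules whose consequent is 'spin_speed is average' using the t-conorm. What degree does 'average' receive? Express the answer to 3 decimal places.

0.592

R1: medium=0.70 → w = 0.7000
R2: ¬normal=1−0.77=0.23, medium=0.70; AND[a·b] → w = 0.1610
R3: (light=0.74 OR robust=0.55) = 0.8830; AND[a·b] with clean=0.38 → w = 0.3355
R4: light=0.74, soiled=0.79, delicate=0.46; AND[a·b] → w = 0.2689
R5: light=0.74, delicate=0.46; AND[a·b] → w = 0.3404
Rules with consequent 'average': {R2, R3, R4} → strengths 0.1610, 0.3355, 0.2689
Aggregate via t-conorm [a + b − a·b]: 0.5924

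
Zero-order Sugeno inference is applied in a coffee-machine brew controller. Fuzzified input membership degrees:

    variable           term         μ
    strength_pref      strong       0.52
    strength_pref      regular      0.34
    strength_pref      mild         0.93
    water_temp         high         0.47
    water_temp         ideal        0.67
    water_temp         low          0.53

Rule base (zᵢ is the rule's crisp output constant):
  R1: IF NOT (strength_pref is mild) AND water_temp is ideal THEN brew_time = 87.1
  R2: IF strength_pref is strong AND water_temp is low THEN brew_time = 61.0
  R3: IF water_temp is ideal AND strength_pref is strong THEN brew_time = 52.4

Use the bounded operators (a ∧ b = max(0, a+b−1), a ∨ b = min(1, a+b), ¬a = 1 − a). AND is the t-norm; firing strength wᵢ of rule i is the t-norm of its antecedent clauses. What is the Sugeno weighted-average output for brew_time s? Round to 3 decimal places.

54.192

R1 (z=87.1): ¬mild=1−0.93=0.07, ideal=0.67; AND[max(0, a+b−1)] → w = 0.00
R2 (z=61.0): strong=0.52, low=0.53; AND[max(0, a+b−1)] → w = 0.05
R3 (z=52.4): ideal=0.67, strong=0.52; AND[max(0, a+b−1)] → w = 0.19
Weighted average = (0.00·87.1 + 0.05·61.0 + 0.19·52.4) / (0.00 + 0.05 + 0.19)
  = 13.0060 / 0.2400 = 54.192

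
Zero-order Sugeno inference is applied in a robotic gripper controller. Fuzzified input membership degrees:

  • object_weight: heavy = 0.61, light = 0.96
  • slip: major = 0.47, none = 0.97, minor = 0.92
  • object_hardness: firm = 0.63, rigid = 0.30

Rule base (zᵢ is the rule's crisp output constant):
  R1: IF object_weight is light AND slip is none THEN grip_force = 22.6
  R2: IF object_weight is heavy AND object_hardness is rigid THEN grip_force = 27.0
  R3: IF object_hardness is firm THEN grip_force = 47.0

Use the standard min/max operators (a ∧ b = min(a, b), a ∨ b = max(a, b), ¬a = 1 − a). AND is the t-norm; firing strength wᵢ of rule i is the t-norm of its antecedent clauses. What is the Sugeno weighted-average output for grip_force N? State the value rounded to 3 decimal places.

31.432

R1 (z=22.6): light=0.96, none=0.97; AND[min(a, b)] → w = 0.96
R2 (z=27.0): heavy=0.61, rigid=0.30; AND[min(a, b)] → w = 0.30
R3 (z=47.0): firm=0.63 → w = 0.63
Weighted average = (0.96·22.6 + 0.30·27.0 + 0.63·47.0) / (0.96 + 0.30 + 0.63)
  = 59.4060 / 1.8900 = 31.432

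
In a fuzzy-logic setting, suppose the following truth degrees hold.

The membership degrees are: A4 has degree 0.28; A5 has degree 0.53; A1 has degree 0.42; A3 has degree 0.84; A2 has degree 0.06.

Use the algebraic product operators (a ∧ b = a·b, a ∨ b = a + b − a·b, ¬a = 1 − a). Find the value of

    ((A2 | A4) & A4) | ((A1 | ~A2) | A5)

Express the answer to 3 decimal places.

A2 | A4 = a + b − a·b on (0.0600, 0.2800) = 0.3232
(A2 | A4) & A4 = a·b on (0.3232, 0.2800) = 0.0905
~A2 = 1 − 0.0600 = 0.9400
A1 | ~A2 = a + b − a·b on (0.4200, 0.9400) = 0.9652
(A1 | ~A2) | A5 = a + b − a·b on (0.9652, 0.5300) = 0.9836
((A2 | A4) & A4) | ((A1 | ~A2) | A5) = a + b − a·b on (0.0905, 0.9836) = 0.9851

0.985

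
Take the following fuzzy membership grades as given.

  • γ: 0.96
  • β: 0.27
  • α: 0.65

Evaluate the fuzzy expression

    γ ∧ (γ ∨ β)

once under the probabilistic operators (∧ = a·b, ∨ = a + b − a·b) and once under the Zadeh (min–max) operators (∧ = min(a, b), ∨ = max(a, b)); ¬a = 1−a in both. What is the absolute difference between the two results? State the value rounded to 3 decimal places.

Under probabilistic:
  γ ∨ β = a + b − a·b on (0.9600, 0.2700) = 0.9708
  γ ∧ (γ ∨ β) = a·b on (0.9600, 0.9708) = 0.9320
  → value = 0.9320
Under Zadeh (min–max):
  γ ∨ β = max(a, b) on (0.96, 0.27) = 0.96
  γ ∧ (γ ∨ β) = min(a, b) on (0.96, 0.96) = 0.96
  → value = 0.9600
|0.9320 − 0.9600| = 0.028

0.028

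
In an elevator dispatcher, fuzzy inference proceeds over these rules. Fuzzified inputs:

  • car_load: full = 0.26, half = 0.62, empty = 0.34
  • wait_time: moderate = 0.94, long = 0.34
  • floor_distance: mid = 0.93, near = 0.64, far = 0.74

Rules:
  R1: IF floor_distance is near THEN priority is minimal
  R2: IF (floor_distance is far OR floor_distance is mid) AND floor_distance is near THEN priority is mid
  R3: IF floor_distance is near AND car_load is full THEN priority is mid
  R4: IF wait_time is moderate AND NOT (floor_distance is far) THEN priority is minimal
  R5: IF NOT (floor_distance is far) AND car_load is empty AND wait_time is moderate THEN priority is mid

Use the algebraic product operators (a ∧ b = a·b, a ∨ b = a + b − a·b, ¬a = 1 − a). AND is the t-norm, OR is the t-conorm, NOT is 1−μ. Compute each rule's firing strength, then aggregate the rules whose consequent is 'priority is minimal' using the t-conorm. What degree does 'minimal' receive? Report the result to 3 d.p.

R1: near=0.64 → w = 0.6400
R2: (far=0.74 OR mid=0.93) = 0.9818; AND[a·b] with near=0.64 → w = 0.6284
R3: near=0.64, full=0.26; AND[a·b] → w = 0.1664
R4: moderate=0.94, ¬far=1−0.74=0.26; AND[a·b] → w = 0.2444
R5: ¬far=1−0.74=0.26, empty=0.34, moderate=0.94; AND[a·b] → w = 0.0831
Rules with consequent 'minimal': {R1, R4} → strengths 0.6400, 0.2444
Aggregate via t-conorm [a + b − a·b]: 0.7280

0.728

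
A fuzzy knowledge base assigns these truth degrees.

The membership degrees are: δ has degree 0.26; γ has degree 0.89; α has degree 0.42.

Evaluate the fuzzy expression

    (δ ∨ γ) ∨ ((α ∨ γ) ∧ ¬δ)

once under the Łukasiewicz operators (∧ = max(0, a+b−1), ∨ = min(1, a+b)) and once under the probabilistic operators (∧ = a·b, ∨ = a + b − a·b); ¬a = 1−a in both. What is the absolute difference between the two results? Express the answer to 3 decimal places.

0.025

Under Łukasiewicz:
  δ ∨ γ = min(1, a+b) on (0.26, 0.89) = 1.00
  α ∨ γ = min(1, a+b) on (0.42, 0.89) = 1.00
  ¬δ = 1 − 0.26 = 0.74
  (α ∨ γ) ∧ ¬δ = max(0, a+b−1) on (1.00, 0.74) = 0.74
  (δ ∨ γ) ∨ ((α ∨ γ) ∧ ¬δ) = min(1, a+b) on (1.00, 0.74) = 1.00
  → value = 1.0000
Under probabilistic:
  δ ∨ γ = a + b − a·b on (0.2600, 0.8900) = 0.9186
  α ∨ γ = a + b − a·b on (0.4200, 0.8900) = 0.9362
  ¬δ = 1 − 0.2600 = 0.7400
  (α ∨ γ) ∧ ¬δ = a·b on (0.9362, 0.7400) = 0.6928
  (δ ∨ γ) ∨ ((α ∨ γ) ∧ ¬δ) = a + b − a·b on (0.9186, 0.6928) = 0.9750
  → value = 0.9750
|1.0000 − 0.9750| = 0.025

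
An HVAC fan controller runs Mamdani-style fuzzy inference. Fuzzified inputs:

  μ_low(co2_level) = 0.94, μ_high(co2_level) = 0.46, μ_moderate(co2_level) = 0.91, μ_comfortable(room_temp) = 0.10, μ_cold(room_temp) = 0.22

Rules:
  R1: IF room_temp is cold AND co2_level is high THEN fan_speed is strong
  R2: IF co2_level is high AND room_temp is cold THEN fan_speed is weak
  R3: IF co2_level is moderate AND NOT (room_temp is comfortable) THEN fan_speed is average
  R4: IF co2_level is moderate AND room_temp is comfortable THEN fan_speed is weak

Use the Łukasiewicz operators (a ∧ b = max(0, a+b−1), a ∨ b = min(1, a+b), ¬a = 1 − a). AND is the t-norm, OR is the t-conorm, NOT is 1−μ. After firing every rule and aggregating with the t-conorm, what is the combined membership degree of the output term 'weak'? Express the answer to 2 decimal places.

0.01

R1: cold=0.22, high=0.46; AND[max(0, a+b−1)] → w = 0.00
R2: high=0.46, cold=0.22; AND[max(0, a+b−1)] → w = 0.00
R3: moderate=0.91, ¬comfortable=1−0.10=0.90; AND[max(0, a+b−1)] → w = 0.81
R4: moderate=0.91, comfortable=0.10; AND[max(0, a+b−1)] → w = 0.01
Rules with consequent 'weak': {R2, R4} → strengths 0.00, 0.01
Aggregate via t-conorm [min(1, a+b)]: 0.01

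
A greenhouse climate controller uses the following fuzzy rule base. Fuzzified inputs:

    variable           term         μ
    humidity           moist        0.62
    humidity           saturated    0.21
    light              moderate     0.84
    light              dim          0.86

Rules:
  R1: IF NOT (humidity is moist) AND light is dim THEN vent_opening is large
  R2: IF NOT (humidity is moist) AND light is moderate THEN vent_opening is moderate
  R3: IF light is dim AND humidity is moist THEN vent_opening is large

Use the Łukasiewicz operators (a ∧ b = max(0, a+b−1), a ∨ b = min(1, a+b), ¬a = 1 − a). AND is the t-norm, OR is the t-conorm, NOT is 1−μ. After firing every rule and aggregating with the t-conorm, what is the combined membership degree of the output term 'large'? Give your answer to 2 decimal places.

0.72

R1: ¬moist=1−0.62=0.38, dim=0.86; AND[max(0, a+b−1)] → w = 0.24
R2: ¬moist=1−0.62=0.38, moderate=0.84; AND[max(0, a+b−1)] → w = 0.22
R3: dim=0.86, moist=0.62; AND[max(0, a+b−1)] → w = 0.48
Rules with consequent 'large': {R1, R3} → strengths 0.24, 0.48
Aggregate via t-conorm [min(1, a+b)]: 0.72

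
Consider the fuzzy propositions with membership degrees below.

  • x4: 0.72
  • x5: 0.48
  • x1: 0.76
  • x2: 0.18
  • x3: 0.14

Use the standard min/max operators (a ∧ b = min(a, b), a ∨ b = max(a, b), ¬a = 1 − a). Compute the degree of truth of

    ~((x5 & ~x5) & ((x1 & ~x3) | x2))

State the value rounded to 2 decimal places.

0.52

~x5 = 1 − 0.48 = 0.52
x5 & ~x5 = min(a, b) on (0.48, 0.52) = 0.48
~x3 = 1 − 0.14 = 0.86
x1 & ~x3 = min(a, b) on (0.76, 0.86) = 0.76
(x1 & ~x3) | x2 = max(a, b) on (0.76, 0.18) = 0.76
(x5 & ~x5) & ((x1 & ~x3) | x2) = min(a, b) on (0.48, 0.76) = 0.48
~((x5 & ~x5) & ((x1 & ~x3) | x2)) = 1 − 0.48 = 0.52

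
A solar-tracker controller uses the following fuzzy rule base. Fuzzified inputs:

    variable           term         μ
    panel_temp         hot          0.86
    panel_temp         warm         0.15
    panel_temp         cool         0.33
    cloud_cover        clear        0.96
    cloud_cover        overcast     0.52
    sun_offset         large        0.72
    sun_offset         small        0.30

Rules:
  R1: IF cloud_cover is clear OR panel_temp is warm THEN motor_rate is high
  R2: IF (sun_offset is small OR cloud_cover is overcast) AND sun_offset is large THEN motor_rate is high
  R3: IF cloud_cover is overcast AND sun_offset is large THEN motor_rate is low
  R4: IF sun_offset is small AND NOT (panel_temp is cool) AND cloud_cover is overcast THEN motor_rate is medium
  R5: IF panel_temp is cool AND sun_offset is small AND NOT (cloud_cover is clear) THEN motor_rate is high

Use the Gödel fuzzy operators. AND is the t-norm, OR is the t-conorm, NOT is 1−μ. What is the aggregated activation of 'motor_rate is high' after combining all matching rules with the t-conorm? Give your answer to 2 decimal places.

R1: clear=0.96, warm=0.15; OR[max(a, b)] → w = 0.96
R2: (small=0.30 OR overcast=0.52) = 0.52; AND[min(a, b)] with large=0.72 → w = 0.52
R3: overcast=0.52, large=0.72; AND[min(a, b)] → w = 0.52
R4: small=0.30, ¬cool=1−0.33=0.67, overcast=0.52; AND[min(a, b)] → w = 0.30
R5: cool=0.33, small=0.30, ¬clear=1−0.96=0.04; AND[min(a, b)] → w = 0.04
Rules with consequent 'high': {R1, R2, R5} → strengths 0.96, 0.52, 0.04
Aggregate via t-conorm [max(a, b)]: 0.96

0.96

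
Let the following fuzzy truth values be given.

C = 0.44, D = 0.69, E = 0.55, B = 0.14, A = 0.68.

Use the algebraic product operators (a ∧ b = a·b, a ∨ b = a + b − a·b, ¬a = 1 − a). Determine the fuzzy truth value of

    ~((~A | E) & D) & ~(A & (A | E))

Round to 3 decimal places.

~A = 1 − 0.6800 = 0.3200
~A | E = a + b − a·b on (0.3200, 0.5500) = 0.6940
(~A | E) & D = a·b on (0.6940, 0.6900) = 0.4789
~((~A | E) & D) = 1 − 0.4789 = 0.5211
A | E = a + b − a·b on (0.6800, 0.5500) = 0.8560
A & (A | E) = a·b on (0.6800, 0.8560) = 0.5821
~(A & (A | E)) = 1 − 0.5821 = 0.4179
~((~A | E) & D) & ~(A & (A | E)) = a·b on (0.5211, 0.4179) = 0.2178

0.218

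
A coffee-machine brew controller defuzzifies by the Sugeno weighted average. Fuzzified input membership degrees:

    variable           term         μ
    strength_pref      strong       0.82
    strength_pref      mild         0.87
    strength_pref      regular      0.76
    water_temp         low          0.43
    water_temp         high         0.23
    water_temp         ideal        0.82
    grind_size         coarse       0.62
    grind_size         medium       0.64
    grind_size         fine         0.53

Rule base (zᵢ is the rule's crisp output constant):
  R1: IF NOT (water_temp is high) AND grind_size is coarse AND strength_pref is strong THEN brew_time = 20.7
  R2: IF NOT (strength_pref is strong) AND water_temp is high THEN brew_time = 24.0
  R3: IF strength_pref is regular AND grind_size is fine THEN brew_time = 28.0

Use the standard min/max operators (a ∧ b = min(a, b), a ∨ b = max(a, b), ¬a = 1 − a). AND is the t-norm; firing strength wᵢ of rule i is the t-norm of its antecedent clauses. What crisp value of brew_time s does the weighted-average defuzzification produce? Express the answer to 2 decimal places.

24.06

R1 (z=20.7): ¬high=1−0.23=0.77, coarse=0.62, strong=0.82; AND[min(a, b)] → w = 0.62
R2 (z=24.0): ¬strong=1−0.82=0.18, high=0.23; AND[min(a, b)] → w = 0.18
R3 (z=28.0): regular=0.76, fine=0.53; AND[min(a, b)] → w = 0.53
Weighted average = (0.62·20.7 + 0.18·24.0 + 0.53·28.0) / (0.62 + 0.18 + 0.53)
  = 31.9940 / 1.3300 = 24.06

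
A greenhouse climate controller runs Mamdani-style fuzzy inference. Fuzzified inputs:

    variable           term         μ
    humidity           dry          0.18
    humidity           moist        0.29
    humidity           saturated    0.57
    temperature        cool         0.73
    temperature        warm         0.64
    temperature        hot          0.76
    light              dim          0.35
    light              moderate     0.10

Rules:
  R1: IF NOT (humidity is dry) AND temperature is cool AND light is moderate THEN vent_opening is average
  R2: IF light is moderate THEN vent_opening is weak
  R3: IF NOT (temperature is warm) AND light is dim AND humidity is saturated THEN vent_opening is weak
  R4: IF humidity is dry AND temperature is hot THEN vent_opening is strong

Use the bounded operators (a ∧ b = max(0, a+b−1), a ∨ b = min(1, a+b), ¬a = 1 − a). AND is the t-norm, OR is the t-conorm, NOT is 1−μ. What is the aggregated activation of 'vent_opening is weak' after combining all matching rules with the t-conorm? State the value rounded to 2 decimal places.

R1: ¬dry=1−0.18=0.82, cool=0.73, moderate=0.10; AND[max(0, a+b−1)] → w = 0.00
R2: moderate=0.10 → w = 0.10
R3: ¬warm=1−0.64=0.36, dim=0.35, saturated=0.57; AND[max(0, a+b−1)] → w = 0.00
R4: dry=0.18, hot=0.76; AND[max(0, a+b−1)] → w = 0.00
Rules with consequent 'weak': {R2, R3} → strengths 0.10, 0.00
Aggregate via t-conorm [min(1, a+b)]: 0.10

0.10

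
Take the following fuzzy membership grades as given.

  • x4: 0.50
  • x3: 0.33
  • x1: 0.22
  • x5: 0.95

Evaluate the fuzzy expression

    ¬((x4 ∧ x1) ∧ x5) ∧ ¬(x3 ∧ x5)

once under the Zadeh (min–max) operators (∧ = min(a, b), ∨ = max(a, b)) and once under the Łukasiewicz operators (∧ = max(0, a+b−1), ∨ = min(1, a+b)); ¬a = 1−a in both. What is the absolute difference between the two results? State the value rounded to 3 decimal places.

Under Zadeh (min–max):
  x4 ∧ x1 = min(a, b) on (0.50, 0.22) = 0.22
  (x4 ∧ x1) ∧ x5 = min(a, b) on (0.22, 0.95) = 0.22
  ¬((x4 ∧ x1) ∧ x5) = 1 − 0.22 = 0.78
  x3 ∧ x5 = min(a, b) on (0.33, 0.95) = 0.33
  ¬(x3 ∧ x5) = 1 − 0.33 = 0.67
  ¬((x4 ∧ x1) ∧ x5) ∧ ¬(x3 ∧ x5) = min(a, b) on (0.78, 0.67) = 0.67
  → value = 0.6700
Under Łukasiewicz:
  x4 ∧ x1 = max(0, a+b−1) on (0.50, 0.22) = 0.00
  (x4 ∧ x1) ∧ x5 = max(0, a+b−1) on (0.00, 0.95) = 0.00
  ¬((x4 ∧ x1) ∧ x5) = 1 − 0.00 = 1.00
  x3 ∧ x5 = max(0, a+b−1) on (0.33, 0.95) = 0.28
  ¬(x3 ∧ x5) = 1 − 0.28 = 0.72
  ¬((x4 ∧ x1) ∧ x5) ∧ ¬(x3 ∧ x5) = max(0, a+b−1) on (1.00, 0.72) = 0.72
  → value = 0.7200
|0.6700 − 0.7200| = 0.050

0.050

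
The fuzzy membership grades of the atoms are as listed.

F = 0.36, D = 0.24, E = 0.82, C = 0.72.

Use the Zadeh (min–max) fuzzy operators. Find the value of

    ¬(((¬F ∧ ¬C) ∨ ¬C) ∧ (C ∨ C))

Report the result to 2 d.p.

0.72

¬F = 1 − 0.36 = 0.64
¬C = 1 − 0.72 = 0.28
¬F ∧ ¬C = min(a, b) on (0.64, 0.28) = 0.28
¬C = 1 − 0.72 = 0.28
(¬F ∧ ¬C) ∨ ¬C = max(a, b) on (0.28, 0.28) = 0.28
C ∨ C = max(a, b) on (0.72, 0.72) = 0.72
((¬F ∧ ¬C) ∨ ¬C) ∧ (C ∨ C) = min(a, b) on (0.28, 0.72) = 0.28
¬(((¬F ∧ ¬C) ∨ ¬C) ∧ (C ∨ C)) = 1 − 0.28 = 0.72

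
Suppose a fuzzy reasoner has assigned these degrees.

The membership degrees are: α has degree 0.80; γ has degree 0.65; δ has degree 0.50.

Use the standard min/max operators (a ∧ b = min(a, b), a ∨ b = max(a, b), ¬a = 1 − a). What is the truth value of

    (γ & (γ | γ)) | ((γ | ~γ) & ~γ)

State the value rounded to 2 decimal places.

0.65

γ | γ = max(a, b) on (0.65, 0.65) = 0.65
γ & (γ | γ) = min(a, b) on (0.65, 0.65) = 0.65
~γ = 1 − 0.65 = 0.35
γ | ~γ = max(a, b) on (0.65, 0.35) = 0.65
~γ = 1 − 0.65 = 0.35
(γ | ~γ) & ~γ = min(a, b) on (0.65, 0.35) = 0.35
(γ & (γ | γ)) | ((γ | ~γ) & ~γ) = max(a, b) on (0.65, 0.35) = 0.65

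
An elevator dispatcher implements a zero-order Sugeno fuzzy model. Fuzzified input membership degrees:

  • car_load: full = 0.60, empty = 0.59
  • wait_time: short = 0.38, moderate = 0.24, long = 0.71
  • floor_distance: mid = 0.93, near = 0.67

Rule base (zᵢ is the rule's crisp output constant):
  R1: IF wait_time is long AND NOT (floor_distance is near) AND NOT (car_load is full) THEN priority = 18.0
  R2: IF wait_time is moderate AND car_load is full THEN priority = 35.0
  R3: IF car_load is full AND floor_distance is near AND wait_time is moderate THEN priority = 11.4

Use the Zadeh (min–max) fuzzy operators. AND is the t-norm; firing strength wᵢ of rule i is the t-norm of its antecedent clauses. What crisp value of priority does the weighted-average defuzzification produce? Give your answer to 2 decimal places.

R1 (z=18.0): long=0.71, ¬near=1−0.67=0.33, ¬full=1−0.60=0.40; AND[min(a, b)] → w = 0.33
R2 (z=35.0): moderate=0.24, full=0.60; AND[min(a, b)] → w = 0.24
R3 (z=11.4): full=0.60, near=0.67, moderate=0.24; AND[min(a, b)] → w = 0.24
Weighted average = (0.33·18.0 + 0.24·35.0 + 0.24·11.4) / (0.33 + 0.24 + 0.24)
  = 17.0760 / 0.8100 = 21.08

21.08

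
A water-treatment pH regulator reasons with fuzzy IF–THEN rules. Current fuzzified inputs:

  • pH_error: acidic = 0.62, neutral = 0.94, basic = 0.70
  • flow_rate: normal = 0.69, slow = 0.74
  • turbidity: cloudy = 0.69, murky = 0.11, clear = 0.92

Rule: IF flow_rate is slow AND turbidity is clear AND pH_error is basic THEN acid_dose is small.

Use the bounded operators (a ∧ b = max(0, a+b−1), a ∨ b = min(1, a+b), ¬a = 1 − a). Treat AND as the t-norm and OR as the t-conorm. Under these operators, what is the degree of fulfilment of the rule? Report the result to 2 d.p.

firing strength: slow=0.74, clear=0.92, basic=0.70; AND[max(0, a+b−1)] → w = 0.36

0.36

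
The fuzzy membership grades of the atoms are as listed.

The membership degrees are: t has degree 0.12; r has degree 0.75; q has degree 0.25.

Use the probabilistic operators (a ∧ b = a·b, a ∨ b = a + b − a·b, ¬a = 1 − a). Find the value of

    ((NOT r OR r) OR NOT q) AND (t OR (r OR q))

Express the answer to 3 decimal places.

0.796

NOT r = 1 − 0.7500 = 0.2500
NOT r OR r = a + b − a·b on (0.2500, 0.7500) = 0.8125
NOT q = 1 − 0.2500 = 0.7500
(NOT r OR r) OR NOT q = a + b − a·b on (0.8125, 0.7500) = 0.9531
r OR q = a + b − a·b on (0.7500, 0.2500) = 0.8125
t OR (r OR q) = a + b − a·b on (0.1200, 0.8125) = 0.8350
((NOT r OR r) OR NOT q) AND (t OR (r OR q)) = a·b on (0.9531, 0.8350) = 0.7959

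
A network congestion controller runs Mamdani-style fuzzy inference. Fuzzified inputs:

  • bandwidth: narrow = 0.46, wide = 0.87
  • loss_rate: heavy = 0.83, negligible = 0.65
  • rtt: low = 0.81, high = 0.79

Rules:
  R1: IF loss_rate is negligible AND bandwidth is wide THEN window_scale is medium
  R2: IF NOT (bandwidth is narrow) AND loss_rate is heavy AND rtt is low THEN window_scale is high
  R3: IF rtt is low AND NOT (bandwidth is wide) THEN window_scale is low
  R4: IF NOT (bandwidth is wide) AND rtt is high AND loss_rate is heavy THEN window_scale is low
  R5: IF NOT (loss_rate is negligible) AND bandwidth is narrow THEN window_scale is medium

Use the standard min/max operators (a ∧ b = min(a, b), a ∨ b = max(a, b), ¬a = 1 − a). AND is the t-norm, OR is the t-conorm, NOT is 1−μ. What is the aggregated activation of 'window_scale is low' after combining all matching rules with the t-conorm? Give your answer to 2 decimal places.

R1: negligible=0.65, wide=0.87; AND[min(a, b)] → w = 0.65
R2: ¬narrow=1−0.46=0.54, heavy=0.83, low=0.81; AND[min(a, b)] → w = 0.54
R3: low=0.81, ¬wide=1−0.87=0.13; AND[min(a, b)] → w = 0.13
R4: ¬wide=1−0.87=0.13, high=0.79, heavy=0.83; AND[min(a, b)] → w = 0.13
R5: ¬negligible=1−0.65=0.35, narrow=0.46; AND[min(a, b)] → w = 0.35
Rules with consequent 'low': {R3, R4} → strengths 0.13, 0.13
Aggregate via t-conorm [max(a, b)]: 0.13

0.13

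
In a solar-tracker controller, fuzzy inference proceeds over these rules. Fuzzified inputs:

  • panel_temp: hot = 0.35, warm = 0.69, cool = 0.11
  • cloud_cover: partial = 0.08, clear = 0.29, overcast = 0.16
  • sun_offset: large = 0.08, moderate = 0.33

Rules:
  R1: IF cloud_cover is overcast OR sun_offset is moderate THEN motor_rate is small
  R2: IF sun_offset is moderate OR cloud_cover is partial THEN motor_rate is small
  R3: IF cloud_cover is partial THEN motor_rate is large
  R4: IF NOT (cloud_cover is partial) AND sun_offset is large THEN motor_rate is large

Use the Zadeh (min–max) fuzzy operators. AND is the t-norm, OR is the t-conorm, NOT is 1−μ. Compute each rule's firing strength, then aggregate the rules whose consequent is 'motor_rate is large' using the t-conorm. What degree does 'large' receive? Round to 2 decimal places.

0.08

R1: overcast=0.16, moderate=0.33; OR[max(a, b)] → w = 0.33
R2: moderate=0.33, partial=0.08; OR[max(a, b)] → w = 0.33
R3: partial=0.08 → w = 0.08
R4: ¬partial=1−0.08=0.92, large=0.08; AND[min(a, b)] → w = 0.08
Rules with consequent 'large': {R3, R4} → strengths 0.08, 0.08
Aggregate via t-conorm [max(a, b)]: 0.08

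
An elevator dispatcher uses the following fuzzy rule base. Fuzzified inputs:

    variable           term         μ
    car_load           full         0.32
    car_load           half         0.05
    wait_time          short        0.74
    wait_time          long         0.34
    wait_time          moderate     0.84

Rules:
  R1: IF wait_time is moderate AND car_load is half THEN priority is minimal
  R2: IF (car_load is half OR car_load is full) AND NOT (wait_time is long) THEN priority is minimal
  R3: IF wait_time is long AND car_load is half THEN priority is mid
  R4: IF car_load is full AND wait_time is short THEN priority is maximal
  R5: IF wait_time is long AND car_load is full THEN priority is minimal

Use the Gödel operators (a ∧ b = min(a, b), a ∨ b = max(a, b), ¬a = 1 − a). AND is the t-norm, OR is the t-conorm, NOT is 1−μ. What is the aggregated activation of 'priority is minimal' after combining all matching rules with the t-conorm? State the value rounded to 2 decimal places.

0.32

R1: moderate=0.84, half=0.05; AND[min(a, b)] → w = 0.05
R2: (half=0.05 OR full=0.32) = 0.32; AND[min(a, b)] with ¬long=1−0.34=0.66 → w = 0.32
R3: long=0.34, half=0.05; AND[min(a, b)] → w = 0.05
R4: full=0.32, short=0.74; AND[min(a, b)] → w = 0.32
R5: long=0.34, full=0.32; AND[min(a, b)] → w = 0.32
Rules with consequent 'minimal': {R1, R2, R5} → strengths 0.05, 0.32, 0.32
Aggregate via t-conorm [max(a, b)]: 0.32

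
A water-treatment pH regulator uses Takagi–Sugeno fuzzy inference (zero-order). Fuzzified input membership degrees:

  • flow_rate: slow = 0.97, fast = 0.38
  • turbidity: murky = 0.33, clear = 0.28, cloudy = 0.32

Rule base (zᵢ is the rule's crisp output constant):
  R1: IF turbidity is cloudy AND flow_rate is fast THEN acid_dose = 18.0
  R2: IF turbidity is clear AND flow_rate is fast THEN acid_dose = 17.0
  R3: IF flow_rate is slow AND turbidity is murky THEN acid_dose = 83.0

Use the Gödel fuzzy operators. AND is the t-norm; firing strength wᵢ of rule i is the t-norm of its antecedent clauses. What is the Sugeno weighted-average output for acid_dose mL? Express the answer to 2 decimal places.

R1 (z=18.0): cloudy=0.32, fast=0.38; AND[min(a, b)] → w = 0.32
R2 (z=17.0): clear=0.28, fast=0.38; AND[min(a, b)] → w = 0.28
R3 (z=83.0): slow=0.97, murky=0.33; AND[min(a, b)] → w = 0.33
Weighted average = (0.32·18.0 + 0.28·17.0 + 0.33·83.0) / (0.32 + 0.28 + 0.33)
  = 37.9100 / 0.9300 = 40.76

40.76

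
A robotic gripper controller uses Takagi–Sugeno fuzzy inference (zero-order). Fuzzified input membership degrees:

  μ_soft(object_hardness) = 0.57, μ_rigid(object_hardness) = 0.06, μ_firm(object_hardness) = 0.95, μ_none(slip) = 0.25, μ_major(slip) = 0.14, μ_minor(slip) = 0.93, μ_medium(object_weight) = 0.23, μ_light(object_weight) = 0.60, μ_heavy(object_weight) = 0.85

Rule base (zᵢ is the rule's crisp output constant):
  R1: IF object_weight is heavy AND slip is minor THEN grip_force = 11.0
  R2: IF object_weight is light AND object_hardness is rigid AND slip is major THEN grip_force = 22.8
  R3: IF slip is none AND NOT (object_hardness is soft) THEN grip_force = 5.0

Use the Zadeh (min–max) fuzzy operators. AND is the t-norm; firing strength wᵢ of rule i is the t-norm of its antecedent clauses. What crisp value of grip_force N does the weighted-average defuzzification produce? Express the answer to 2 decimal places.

10.32

R1 (z=11.0): heavy=0.85, minor=0.93; AND[min(a, b)] → w = 0.85
R2 (z=22.8): light=0.60, rigid=0.06, major=0.14; AND[min(a, b)] → w = 0.06
R3 (z=5.0): none=0.25, ¬soft=1−0.57=0.43; AND[min(a, b)] → w = 0.25
Weighted average = (0.85·11.0 + 0.06·22.8 + 0.25·5.0) / (0.85 + 0.06 + 0.25)
  = 11.9680 / 1.1600 = 10.32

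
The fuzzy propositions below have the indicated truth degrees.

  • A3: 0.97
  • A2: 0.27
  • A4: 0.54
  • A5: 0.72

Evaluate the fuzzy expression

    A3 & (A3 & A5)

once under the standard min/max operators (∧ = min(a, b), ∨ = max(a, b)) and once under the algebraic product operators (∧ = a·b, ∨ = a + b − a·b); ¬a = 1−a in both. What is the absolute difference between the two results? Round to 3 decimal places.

Under standard min/max:
  A3 & A5 = min(a, b) on (0.97, 0.72) = 0.72
  A3 & (A3 & A5) = min(a, b) on (0.97, 0.72) = 0.72
  → value = 0.7200
Under algebraic product:
  A3 & A5 = a·b on (0.9700, 0.7200) = 0.6984
  A3 & (A3 & A5) = a·b on (0.9700, 0.6984) = 0.6774
  → value = 0.6774
|0.7200 − 0.6774| = 0.043

0.043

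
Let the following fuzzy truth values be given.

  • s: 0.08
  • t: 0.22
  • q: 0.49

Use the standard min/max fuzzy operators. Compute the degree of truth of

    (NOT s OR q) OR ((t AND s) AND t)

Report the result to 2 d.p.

0.92

NOT s = 1 − 0.08 = 0.92
NOT s OR q = max(a, b) on (0.92, 0.49) = 0.92
t AND s = min(a, b) on (0.22, 0.08) = 0.08
(t AND s) AND t = min(a, b) on (0.08, 0.22) = 0.08
(NOT s OR q) OR ((t AND s) AND t) = max(a, b) on (0.92, 0.08) = 0.92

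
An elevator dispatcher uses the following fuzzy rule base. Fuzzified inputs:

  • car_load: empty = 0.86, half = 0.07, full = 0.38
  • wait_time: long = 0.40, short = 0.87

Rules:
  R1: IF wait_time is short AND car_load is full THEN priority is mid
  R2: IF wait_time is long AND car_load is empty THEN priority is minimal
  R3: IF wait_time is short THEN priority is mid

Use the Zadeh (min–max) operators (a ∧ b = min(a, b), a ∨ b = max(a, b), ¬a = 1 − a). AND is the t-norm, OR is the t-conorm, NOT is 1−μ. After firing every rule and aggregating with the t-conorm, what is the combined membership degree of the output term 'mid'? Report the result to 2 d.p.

0.87

R1: short=0.87, full=0.38; AND[min(a, b)] → w = 0.38
R2: long=0.40, empty=0.86; AND[min(a, b)] → w = 0.40
R3: short=0.87 → w = 0.87
Rules with consequent 'mid': {R1, R3} → strengths 0.38, 0.87
Aggregate via t-conorm [max(a, b)]: 0.87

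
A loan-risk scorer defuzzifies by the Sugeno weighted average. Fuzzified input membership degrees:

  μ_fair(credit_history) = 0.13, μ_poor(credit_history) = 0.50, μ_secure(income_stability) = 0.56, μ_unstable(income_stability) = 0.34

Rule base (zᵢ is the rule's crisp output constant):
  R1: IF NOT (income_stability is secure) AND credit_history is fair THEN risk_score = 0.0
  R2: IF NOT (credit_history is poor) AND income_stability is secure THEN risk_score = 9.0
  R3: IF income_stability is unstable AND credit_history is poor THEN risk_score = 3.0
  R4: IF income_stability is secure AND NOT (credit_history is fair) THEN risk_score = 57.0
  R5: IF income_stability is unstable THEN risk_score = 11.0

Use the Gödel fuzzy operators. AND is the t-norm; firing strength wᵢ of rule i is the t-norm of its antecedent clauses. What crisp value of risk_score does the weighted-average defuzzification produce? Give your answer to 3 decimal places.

22.021

R1 (z=0.0): ¬secure=1−0.56=0.44, fair=0.13; AND[min(a, b)] → w = 0.13
R2 (z=9.0): ¬poor=1−0.50=0.50, secure=0.56; AND[min(a, b)] → w = 0.50
R3 (z=3.0): unstable=0.34, poor=0.50; AND[min(a, b)] → w = 0.34
R4 (z=57.0): secure=0.56, ¬fair=1−0.13=0.87; AND[min(a, b)] → w = 0.56
R5 (z=11.0): unstable=0.34 → w = 0.34
Weighted average = (0.13·0.0 + 0.50·9.0 + 0.34·3.0 + 0.56·57.0 + 0.34·11.0) / (0.13 + 0.50 + 0.34 + 0.56 + 0.34)
  = 41.1800 / 1.8700 = 22.021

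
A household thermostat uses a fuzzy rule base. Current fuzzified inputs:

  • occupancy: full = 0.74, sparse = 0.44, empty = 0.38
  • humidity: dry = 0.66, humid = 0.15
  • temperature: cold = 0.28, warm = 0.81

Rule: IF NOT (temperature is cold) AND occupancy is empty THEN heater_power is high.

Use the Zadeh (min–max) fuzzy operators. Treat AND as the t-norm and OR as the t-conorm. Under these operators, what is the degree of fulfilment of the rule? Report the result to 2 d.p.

0.38

firing strength: ¬cold=1−0.28=0.72, empty=0.38; AND[min(a, b)] → w = 0.38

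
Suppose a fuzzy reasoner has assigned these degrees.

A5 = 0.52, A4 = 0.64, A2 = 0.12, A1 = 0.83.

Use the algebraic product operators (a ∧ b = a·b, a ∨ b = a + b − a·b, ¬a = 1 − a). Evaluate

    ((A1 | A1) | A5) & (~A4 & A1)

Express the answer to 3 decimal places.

A1 | A1 = a + b − a·b on (0.8300, 0.8300) = 0.9711
(A1 | A1) | A5 = a + b − a·b on (0.9711, 0.5200) = 0.9861
~A4 = 1 − 0.6400 = 0.3600
~A4 & A1 = a·b on (0.3600, 0.8300) = 0.2988
((A1 | A1) | A5) & (~A4 & A1) = a·b on (0.9861, 0.2988) = 0.2947

0.295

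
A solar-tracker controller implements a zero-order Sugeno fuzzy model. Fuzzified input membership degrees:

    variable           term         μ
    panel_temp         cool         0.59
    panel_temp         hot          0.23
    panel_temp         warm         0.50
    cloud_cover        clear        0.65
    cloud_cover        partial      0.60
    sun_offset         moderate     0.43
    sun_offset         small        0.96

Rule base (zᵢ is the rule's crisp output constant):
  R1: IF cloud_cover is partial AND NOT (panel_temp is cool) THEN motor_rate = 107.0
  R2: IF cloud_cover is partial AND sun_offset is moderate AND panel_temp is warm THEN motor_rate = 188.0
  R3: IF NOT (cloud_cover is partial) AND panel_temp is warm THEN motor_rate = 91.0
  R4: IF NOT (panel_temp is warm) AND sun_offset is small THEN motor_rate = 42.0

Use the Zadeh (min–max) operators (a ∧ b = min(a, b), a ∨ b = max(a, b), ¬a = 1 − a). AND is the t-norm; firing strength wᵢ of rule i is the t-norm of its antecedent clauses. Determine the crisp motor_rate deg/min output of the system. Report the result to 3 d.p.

R1 (z=107.0): partial=0.60, ¬cool=1−0.59=0.41; AND[min(a, b)] → w = 0.41
R2 (z=188.0): partial=0.60, moderate=0.43, warm=0.50; AND[min(a, b)] → w = 0.43
R3 (z=91.0): ¬partial=1−0.60=0.40, warm=0.50; AND[min(a, b)] → w = 0.40
R4 (z=42.0): ¬warm=1−0.50=0.50, small=0.96; AND[min(a, b)] → w = 0.50
Weighted average = (0.41·107.0 + 0.43·188.0 + 0.40·91.0 + 0.50·42.0) / (0.41 + 0.43 + 0.40 + 0.50)
  = 182.1100 / 1.7400 = 104.661

104.661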